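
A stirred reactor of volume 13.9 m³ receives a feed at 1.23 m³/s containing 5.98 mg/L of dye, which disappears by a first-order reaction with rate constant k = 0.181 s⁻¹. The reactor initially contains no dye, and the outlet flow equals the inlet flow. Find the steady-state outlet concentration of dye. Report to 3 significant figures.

1.96 mg/L

V dC/dt = Q(C_in − C) − k V C.
Steady state (dC/dt = 0): C_ss = Q C_in/(Q + kV) = C_in/(1 + kV/Q).
C_ss = 1.23·5.98/(1.23 + 0.181·13.9) = 7.3554/3.7459 = 1.9636 mg/L.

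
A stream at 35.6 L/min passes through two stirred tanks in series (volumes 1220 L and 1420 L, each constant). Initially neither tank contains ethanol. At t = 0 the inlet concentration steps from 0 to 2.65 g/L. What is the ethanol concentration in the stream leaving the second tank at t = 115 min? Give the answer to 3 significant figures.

2.16 g/L

Species balance on tank i: dCᵢ/dt = (Cᵢ₋₁ − Cᵢ)/τᵢ with τᵢ = Vᵢ/Q.
τ₁ = 1220/35.6 = 34.270 min; τ₂ = 1420/35.6 = 39.888 min.
Solving the cascade with C₁(0)=C₂(0)=0 gives C₂(t) = C_in[1 − (τ₁ e^(−t/τ₁) − τ₂ e^(−t/τ₂))/(τ₁ − τ₂)].
At t = 115: e^(−t/τ₁) = 0.034884, e^(−t/τ₂) = 0.055961.
C₂ = 2.65·[1 − (34.270·0.034884 − 39.888·0.055961)/(-5.6180)] = 2.65·0.81547 = 2.1610 g/L.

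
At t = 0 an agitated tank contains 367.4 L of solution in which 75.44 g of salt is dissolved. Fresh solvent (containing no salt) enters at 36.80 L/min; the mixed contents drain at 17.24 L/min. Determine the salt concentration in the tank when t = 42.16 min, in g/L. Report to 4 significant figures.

0.02243 g/L

Let m(t) be the amount of salt. Volume: V(t) = V₀ + (Q_in − Q_out) t = 367.4 + 19.5600 t; V(42.16) = 1192.05 L.
No salt enters, so dm/dt = −Q_out · (m/V).
Separate: dm/m = −Q_out dt/V(t) ⇒ ln(m/m₀) = −(Q_out/(Q_in−Q_out)) ln(V/V₀).
m = m₀ (V₀/V)^(Q_out/(Q_in−Q_out)) = 75.44 × (367.4/1192.05)^(0.881391) = 26.7346 g.
C = m/V = 26.7346/1192.05 = 0.0224275 g/L.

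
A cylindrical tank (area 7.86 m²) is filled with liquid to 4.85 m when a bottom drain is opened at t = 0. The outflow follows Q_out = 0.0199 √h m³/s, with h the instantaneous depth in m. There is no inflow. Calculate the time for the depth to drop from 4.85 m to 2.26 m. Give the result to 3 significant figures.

552 s

Volume balance on the tank: A dh/dt = −0.0199 √h.
This is separable: 2 d(√h)/dt = −0.0199/A, so √h = √h₀ − (0.0199/(2A)) t.
t = 2A(√h₀ − √h)/0.0199 = 2·7.86·(√4.85 − √2.26)/0.0199
  = 15.720 × (2.2023 − 1.5033) / 0.0199 = 552.13 s.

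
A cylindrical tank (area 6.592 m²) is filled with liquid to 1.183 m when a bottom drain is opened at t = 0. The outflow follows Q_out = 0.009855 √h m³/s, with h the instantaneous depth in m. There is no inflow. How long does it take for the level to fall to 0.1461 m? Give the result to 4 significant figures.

With no inflow, A dh/dt = −0.009855 √h.
∫ h^(−1/2) dh = −(0.009855/A) ∫ dt, giving 2√h = 2√h₀ − (0.009855/A) t.
t = 2A(√h₀ − √h)/0.009855 = 2·6.592·(√1.183 − √0.1461)/0.009855
  = 13.1840 × (1.08766 − 0.382230) / 0.009855 = 943.720 s.

943.7 s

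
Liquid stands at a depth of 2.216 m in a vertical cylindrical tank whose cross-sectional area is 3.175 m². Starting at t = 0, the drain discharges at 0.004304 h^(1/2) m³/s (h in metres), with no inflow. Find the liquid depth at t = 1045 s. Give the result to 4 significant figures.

A dh/dt = −Q_out = −0.004304 √h.
Separate and integrate: 2(√h − √h₀) = −(0.004304/A) t.
√h = √2.216 − 0.004304·1045/(2·3.175) = 1.48862 − 0.708296 = 0.780327.
h = 0.780327² = 0.608911 m.

0.6089 m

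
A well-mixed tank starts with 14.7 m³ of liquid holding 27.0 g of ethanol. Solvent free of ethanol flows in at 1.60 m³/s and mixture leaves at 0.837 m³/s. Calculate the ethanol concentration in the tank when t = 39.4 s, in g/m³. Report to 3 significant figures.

0.178 g/m³

Let m(t) be the amount of ethanol. Volume: V(t) = V₀ + (Q_in − Q_out) t = 14.7 + 0.76300 t; V(39.4) = 44.762 m³.
No ethanol enters, so dm/dt = −Q_out · (m/V).
Separate: dm/m = −Q_out dt/V(t) ⇒ ln(m/m₀) = −(Q_out/(Q_in−Q_out)) ln(V/V₀).
m = m₀ (V₀/V)^(Q_out/(Q_in−Q_out)) = 27.0 × (14.7/44.762)^(1.0970) = 7.9592 g.
C = m/V = 7.9592/44.762 = 0.17781 g/m³.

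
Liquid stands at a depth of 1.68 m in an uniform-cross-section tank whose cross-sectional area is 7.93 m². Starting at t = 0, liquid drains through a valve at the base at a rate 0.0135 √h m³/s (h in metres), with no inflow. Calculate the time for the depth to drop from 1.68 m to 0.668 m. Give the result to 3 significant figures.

563 s

A dh/dt = −Q_out = −0.0135 √h.
Separate and integrate: 2(√h − √h₀) = −(0.0135/A) t.
t = 2A(√h₀ − √h)/0.0135 = 2·7.93·(√1.68 − √0.668)/0.0135
  = 15.860 × (1.2961 − 0.81731) / 0.0135 = 562.54 s.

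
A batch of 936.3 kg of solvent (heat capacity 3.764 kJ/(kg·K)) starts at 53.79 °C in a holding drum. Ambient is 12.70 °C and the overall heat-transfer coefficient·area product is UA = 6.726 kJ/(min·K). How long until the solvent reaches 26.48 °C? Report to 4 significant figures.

First-law balance (no shaft work): M c_p dT/dt = −UA(T − T_amb).
τ = M c_p/UA = 523.972 min; T_ss = T_amb = 12.7000 °C.
T(t) = T_ss + (T₀ − T_ss)e^(−t/τ); set T = 26.48:
t = −τ ln[(T − T_ss)/(T₀ − T_ss)] = −523.972 · ln(0.335361) = 572.463 min.

572.5 min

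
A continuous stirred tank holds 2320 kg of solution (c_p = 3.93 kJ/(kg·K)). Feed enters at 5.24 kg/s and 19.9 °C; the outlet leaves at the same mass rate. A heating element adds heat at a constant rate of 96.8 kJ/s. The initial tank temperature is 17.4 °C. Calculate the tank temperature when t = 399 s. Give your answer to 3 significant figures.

M c_p dT/dt = ṁ c_p (T_in − T) + Q̇.
τ = M/ṁ = 442.75 s; T_ss = T_in + Q̇/(ṁ c_p) = 19.9 + 96.8/(5.24·3.93) = 24.601 °C.
T approaches T_ss exponentially: T(t) = T_ss + (T₀ − T_ss) e^(−t/τ).
T(399) = 24.601 + (-7.2006)·e^(−399/442.75) = 24.601 + (-7.2006)·0.40609 = 21.677 °C.

21.7 °C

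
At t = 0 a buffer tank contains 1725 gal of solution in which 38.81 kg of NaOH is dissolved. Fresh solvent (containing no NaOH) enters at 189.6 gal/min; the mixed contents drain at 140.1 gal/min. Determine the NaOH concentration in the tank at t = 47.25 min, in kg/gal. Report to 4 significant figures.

Let m(t) be the amount of NaOH. Volume: V(t) = V₀ + (Q_in − Q_out) t = 1725 + 49.5000 t; V(47.25) = 4063.88 gal.
No NaOH enters, so dm/dt = −Q_out · (m/V).
Separate: dm/m = −Q_out dt/V(t) ⇒ ln(m/m₀) = −(Q_out/(Q_in−Q_out)) ln(V/V₀).
m = m₀ (V₀/V)^(Q_out/(Q_in−Q_out)) = 38.81 × (1725/4063.88)^(2.83030) = 3.43276 kg.
C = m/V = 3.43276/4063.88 = 0.000844700 kg/gal.

0.0008447 kg/gal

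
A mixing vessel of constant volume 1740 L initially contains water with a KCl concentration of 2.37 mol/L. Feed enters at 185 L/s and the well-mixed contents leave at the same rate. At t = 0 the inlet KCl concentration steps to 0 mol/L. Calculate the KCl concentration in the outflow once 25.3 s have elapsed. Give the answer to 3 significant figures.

0.161 mol/L

Accumulation = in − out for the solute gives V dC/dt = Q(C_in − C).
Rewrite as dC/dt + C/τ = C_in/τ, τ = V/Q = 9.4054 s.
Integrating: C(t) = C_in + (C₀ − C_in) e^(−t/τ).
C(25.3) = 0 + (2.37 − 0)·e^(−25.3/9.4054) = 0 + (2.3700)·0.067885 = 0.16089 mol/L.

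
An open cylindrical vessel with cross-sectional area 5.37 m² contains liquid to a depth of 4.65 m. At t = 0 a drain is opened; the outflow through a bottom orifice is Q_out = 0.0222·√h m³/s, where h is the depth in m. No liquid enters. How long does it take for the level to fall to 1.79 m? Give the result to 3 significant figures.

Volume balance on the tank: A dh/dt = −0.0222 √h.
∫ h^(−1/2) dh = −(0.0222/A) ∫ dt, giving 2√h = 2√h₀ − (0.0222/A) t.
t = 2A(√h₀ − √h)/0.0222 = 2·5.37·(√4.65 − √1.79)/0.0222
  = 10.740 × (2.1564 − 1.3379) / 0.0222 = 395.97 s.

396 s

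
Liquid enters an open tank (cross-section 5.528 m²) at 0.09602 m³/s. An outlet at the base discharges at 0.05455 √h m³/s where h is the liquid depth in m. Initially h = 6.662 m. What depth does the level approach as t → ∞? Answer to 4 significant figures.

3.098 m

Level balance: A dh/dt = 0.09602 − 0.05455 √h. Setting dh/dt = 0:
Q_in = 0.05455 √h_ss ⇒ √h_ss = 0.09602/0.05455 = 1.76022.
h_ss = 1.76022² = 3.09837 m. (Since h₀ = 6.662 m > h_ss, the level will fall toward this value.)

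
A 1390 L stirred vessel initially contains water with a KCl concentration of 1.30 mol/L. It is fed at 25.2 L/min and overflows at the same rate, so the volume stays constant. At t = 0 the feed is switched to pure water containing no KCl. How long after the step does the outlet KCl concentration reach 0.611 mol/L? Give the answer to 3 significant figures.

41.6 min

Unsteady species balance (constant V, well mixed): V dC/dt = Q(C_in − C), so τ = V/Q = 55.159 min.
C(t) = C_in + (C₀ − C_in) e^(−t/τ). Set C = 0.611 and solve for t:
e^(−t/τ) = (C − C_in)/(C₀ − C_in) = (0.611 − 0)/(1.30 − 0) = 0.47000
t = −τ ln(…) = 55.159 × 0.75502 = 41.646 min.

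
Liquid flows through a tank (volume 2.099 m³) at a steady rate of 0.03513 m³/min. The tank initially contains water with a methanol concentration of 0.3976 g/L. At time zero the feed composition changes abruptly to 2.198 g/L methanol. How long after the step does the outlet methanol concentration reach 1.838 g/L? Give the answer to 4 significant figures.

96.18 min

Accumulation = in − out for the solute gives V dC/dt = Q(C_in − C), so τ = V/Q = 59.7495 min.
C(t) = C_in + (C₀ − C_in) e^(−t/τ). Set C = 1.838 and solve for t:
e^(−t/τ) = (C − C_in)/(C₀ − C_in) = (1.838 − 2.198)/(0.3976 − 2.198) = 0.199956
t = −τ ln(…) = 59.7495 × 1.60966 = 96.1764 min.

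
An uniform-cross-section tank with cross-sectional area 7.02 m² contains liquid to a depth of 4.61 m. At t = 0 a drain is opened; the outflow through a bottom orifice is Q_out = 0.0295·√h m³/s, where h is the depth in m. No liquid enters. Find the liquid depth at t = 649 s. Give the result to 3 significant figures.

A dh/dt = −Q_out = −0.0295 √h.
Separate and integrate: 2(√h − √h₀) = −(0.0295/A) t.
√h = √4.61 − 0.0295·649/(2·7.02) = 2.1471 − 1.3636 = 0.78345.
h = 0.78345² = 0.61380 m.

0.614 m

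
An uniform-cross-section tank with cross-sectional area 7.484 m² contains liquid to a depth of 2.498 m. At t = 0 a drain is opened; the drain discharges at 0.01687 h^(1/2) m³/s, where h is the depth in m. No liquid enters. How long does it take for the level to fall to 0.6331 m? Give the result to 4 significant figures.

A dh/dt = −Q_out = −0.01687 √h.
This is separable: 2 d(√h)/dt = −0.01687/A, so √h = √h₀ − (0.01687/(2A)) t.
t = 2A(√h₀ − √h)/0.01687 = 2·7.484·(√2.498 − √0.6331)/0.01687
  = 14.9680 × (1.58051 − 0.795676) / 0.01687 = 696.345 s.

696.3 s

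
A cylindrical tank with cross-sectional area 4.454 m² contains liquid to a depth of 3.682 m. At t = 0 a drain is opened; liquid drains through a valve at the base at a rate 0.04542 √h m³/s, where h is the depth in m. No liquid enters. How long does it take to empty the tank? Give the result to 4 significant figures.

With no inflow, A dh/dt = −0.04542 √h.
This is separable: 2 d(√h)/dt = −0.04542/A, so √h = √h₀ − (0.04542/(2A)) t.
Tank is empty when √h = 0: t_empty = 2A√h₀/0.04542.
t_empty = 2·4.454·√3.682/0.04542 = 8.90800·1.91885/0.04542 = 376.335 s.

376.3 s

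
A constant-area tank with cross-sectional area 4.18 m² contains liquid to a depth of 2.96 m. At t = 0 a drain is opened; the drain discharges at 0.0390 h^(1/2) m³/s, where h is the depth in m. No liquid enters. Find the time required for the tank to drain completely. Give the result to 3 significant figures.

A dh/dt = −Q_out = −0.0390 √h.
This is separable: 2 d(√h)/dt = −0.0390/A, so √h = √h₀ − (0.0390/(2A)) t.
Set h = 0: 2√h₀ = (0.0390/A) t_empty ⇒ t_empty = 2A√h₀/0.0390.
t_empty = 2·4.18·√2.96/0.0390 = 8.3600·1.7205/0.0390 = 368.80 s.

369 s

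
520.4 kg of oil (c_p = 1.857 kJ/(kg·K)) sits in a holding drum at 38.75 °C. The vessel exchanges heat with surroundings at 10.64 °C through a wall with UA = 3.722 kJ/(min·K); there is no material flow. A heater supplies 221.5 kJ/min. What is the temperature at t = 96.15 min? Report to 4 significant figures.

M c_p dT/dt = −UA(T − T_amb) + Q̇.
dT/dt = (T_ss − T)/τ with T_ss = T_amb + Q̇/UA = 10.64 + 221.5/3.722 = 70.1510 °C, τ = M c_p/UA = 520.4·1.857/3.722 = 259.641 min.
This is linear first-order; T(t) = T_ss + (T₀ − T_ss) e^(−t/τ).
T(96.15) = 70.1510 + (-31.4010)·0.690514 = 48.4682 °C.

48.47 °C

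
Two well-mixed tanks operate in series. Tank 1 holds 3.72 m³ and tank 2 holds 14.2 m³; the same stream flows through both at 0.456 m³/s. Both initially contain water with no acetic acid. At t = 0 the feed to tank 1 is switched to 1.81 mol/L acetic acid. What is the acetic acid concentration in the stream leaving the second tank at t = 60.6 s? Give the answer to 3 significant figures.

Each tank obeys Vᵢ dCᵢ/dt = Q(Cᵢ₋₁ − Cᵢ), so τᵢ = Vᵢ/Q.
τ₁ = 3.72/0.456 = 8.1579 s; τ₂ = 14.2/0.456 = 31.140 s.
Solving the cascade with C₁(0)=C₂(0)=0 gives C₂(t) = C_in[1 − (τ₁ e^(−t/τ₁) − τ₂ e^(−t/τ₂))/(τ₁ − τ₂)].
At t = 60.6: e^(−t/τ₁) = 0.00059415, e^(−t/τ₂) = 0.14284.
C₂ = 1.81·[1 − (8.1579·0.00059415 − 31.140·0.14284)/(-22.982)] = 1.81·0.80667 = 1.4601 mol/L.

1.46 mol/L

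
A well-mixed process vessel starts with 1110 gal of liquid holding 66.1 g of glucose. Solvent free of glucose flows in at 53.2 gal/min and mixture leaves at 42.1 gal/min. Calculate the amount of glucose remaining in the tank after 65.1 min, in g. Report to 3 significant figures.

Let m(t) be the amount of glucose. Volume: V(t) = V₀ + (Q_in − Q_out) t = 1110 + 11.100 t; V(65.1) = 1832.6 gal.
Solute balance: dm/dt = 0 − Q_out C = −Q_out m/V(t).
dm/m = −Q_out dt/(V₀ + 11.100 t); integrating gives ln(m/m₀) = −(Q_out/(Q_in−Q_out)) ln(V/V₀).
m = m₀ (V₀/V)^(Q_out/(Q_in−Q_out)) = 66.1 × (1110/1832.6)^(3.7928) = 9.8703 g.

9.87 g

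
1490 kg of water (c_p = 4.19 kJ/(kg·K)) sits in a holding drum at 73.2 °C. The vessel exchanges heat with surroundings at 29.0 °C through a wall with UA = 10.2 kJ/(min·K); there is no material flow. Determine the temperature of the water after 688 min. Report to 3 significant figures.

Lumped-capacitance energy balance: M c_p dT/dt = UA(T_amb − T).
dT/dt = (T_ss − T)/τ with T_ss = T_amb = 29.000 °C, τ = M c_p/UA = 1490·4.19/10.2 = 612.07 min.
T approaches T_ss exponentially: T(t) = T_ss + (T₀ − T_ss) e^(−t/τ).
T(688) = 29.000 + (44.200)·0.32496 = 43.363 °C.

43.4 °C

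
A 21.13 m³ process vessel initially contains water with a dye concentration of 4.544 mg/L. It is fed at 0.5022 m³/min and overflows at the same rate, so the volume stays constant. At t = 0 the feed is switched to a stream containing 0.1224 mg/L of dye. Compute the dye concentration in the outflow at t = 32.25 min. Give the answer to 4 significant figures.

Accumulation = in − out for the solute gives V dC/dt = Q(C_in − C).
Time constant τ = V/Q = 21.13/0.5022 = 42.0749 min.
Integrating: C(t) = C_in + (C₀ − C_in) e^(−t/τ).
C(32.25) = 0.1224 + (4.544 − 0.1224)·e^(−32.25/42.0749) = 0.1224 + (4.42160)·0.464641 = 2.17686 mg/L.

2.177 mg/L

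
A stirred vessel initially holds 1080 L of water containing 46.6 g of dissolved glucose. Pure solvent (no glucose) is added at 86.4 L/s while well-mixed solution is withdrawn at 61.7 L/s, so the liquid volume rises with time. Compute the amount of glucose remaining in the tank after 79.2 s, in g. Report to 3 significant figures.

Total volume: dV/dt = Q_in − Q_out = 24.700 L/s, so V(t) = 1080 + 24.700 t and V(79.2) = 3036.2 L.
Species balance (pure solvent in): dm/dt = −Q_out · m/V(t).
dm/m = −Q_out dt/(V₀ + 24.700 t); integrating gives ln(m/m₀) = −(Q_out/(Q_in−Q_out)) ln(V/V₀).
m = m₀ (V₀/V)^(Q_out/(Q_in−Q_out)) = 46.6 × (1080/3036.2)^(2.4980) = 3.5238 g.

3.52 g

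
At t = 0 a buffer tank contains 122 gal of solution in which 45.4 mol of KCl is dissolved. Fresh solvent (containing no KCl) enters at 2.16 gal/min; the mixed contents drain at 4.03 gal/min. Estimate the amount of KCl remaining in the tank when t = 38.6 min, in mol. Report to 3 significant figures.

6.59 mol

Let m(t) be the amount of KCl. Volume: V(t) = V₀ + (Q_in − Q_out) t = 122 − 1.8700 t; V(38.6) = 49.818 gal.
Solute balance: dm/dt = 0 − Q_out C = −Q_out m/V(t).
dm/m = −Q_out dt/(V₀ − 1.8700 t); integrating gives ln(m/m₀) = −(Q_out/(Q_in−Q_out)) ln(V/V₀).
m = m₀ (V₀/V)^(Q_out/(Q_in−Q_out)) = 45.4 × (122/49.818)^(-2.1551) = 6.5885 mol.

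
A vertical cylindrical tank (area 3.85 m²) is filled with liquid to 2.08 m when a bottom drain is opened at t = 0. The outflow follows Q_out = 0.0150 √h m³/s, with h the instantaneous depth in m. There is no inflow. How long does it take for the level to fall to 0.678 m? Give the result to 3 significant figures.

With no inflow, A dh/dt = −0.0150 √h.
Separate and integrate: 2(√h − √h₀) = −(0.0150/A) t.
t = 2A(√h₀ − √h)/0.0150 = 2·3.85·(√2.08 − √0.678)/0.0150
  = 7.7000 × (1.4422 − 0.82341) / 0.0150 = 317.66 s.

318 s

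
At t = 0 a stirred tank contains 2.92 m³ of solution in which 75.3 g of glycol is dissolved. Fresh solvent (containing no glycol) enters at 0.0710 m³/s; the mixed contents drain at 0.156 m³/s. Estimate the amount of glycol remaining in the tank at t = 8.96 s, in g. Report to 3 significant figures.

43.2 g

Total volume: dV/dt = Q_in − Q_out = -0.085000 m³/s, so V(t) = 2.92 − 0.085000 t and V(8.96) = 2.1584 m³.
Species balance (pure solvent in): dm/dt = −Q_out · m/V(t).
dm/m = −Q_out dt/(V₀ − 0.085000 t); integrating gives ln(m/m₀) = −(Q_out/(Q_in−Q_out)) ln(V/V₀).
m = m₀ (V₀/V)^(Q_out/(Q_in−Q_out)) = 75.3 × (2.92/2.1584)^(-1.8353) = 43.243 g.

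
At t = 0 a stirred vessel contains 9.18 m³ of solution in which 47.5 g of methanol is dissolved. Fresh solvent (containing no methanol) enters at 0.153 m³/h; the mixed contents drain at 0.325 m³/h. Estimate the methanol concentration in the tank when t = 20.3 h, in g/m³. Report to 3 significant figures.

Total volume: dV/dt = Q_in − Q_out = -0.17200 m³/h, so V(t) = 9.18 − 0.17200 t and V(20.3) = 5.6884 m³.
Species balance (pure solvent in): dm/dt = −Q_out · m/V(t).
Separate: dm/m = −Q_out dt/V(t) ⇒ ln(m/m₀) = −(Q_out/(Q_in−Q_out)) ln(V/V₀).
m = m₀ (V₀/V)^(Q_out/(Q_in−Q_out)) = 47.5 × (9.18/5.6884)^(-1.8895) = 19.229 g.
C = m/V = 19.229/5.6884 = 3.3803 g/m³.

3.38 g/m³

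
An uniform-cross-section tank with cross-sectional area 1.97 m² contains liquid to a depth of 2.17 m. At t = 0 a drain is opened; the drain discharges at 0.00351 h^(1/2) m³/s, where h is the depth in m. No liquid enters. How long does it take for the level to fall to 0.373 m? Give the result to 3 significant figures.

Accumulation of liquid (constant cross-section A): A dh/dt = −0.00351 √h.
∫ h^(−1/2) dh = −(0.00351/A) ∫ dt, giving 2√h = 2√h₀ − (0.00351/A) t.
t = 2A(√h₀ − √h)/0.00351 = 2·1.97·(√2.17 − √0.373)/0.00351
  = 3.9400 × (1.4731 − 0.61074) / 0.00351 = 968.00 s.

968 s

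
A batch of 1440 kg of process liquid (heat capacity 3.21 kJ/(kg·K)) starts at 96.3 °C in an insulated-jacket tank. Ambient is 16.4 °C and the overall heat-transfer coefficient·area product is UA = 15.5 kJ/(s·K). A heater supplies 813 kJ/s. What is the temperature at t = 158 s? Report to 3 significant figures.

85.0 °C

M c_p dT/dt = −UA(T − T_amb) + Q̇.
dT/dt = (T_ss − T)/τ with T_ss = T_amb + Q̇/UA = 16.4 + 813/15.5 = 68.852 °C, τ = M c_p/UA = 1440·3.21/15.5 = 298.22 s.
This is linear first-order; T(t) = T_ss + (T₀ − T_ss) e^(−t/τ).
T(158) = 68.852 + (27.448)·0.58872 = 85.011 °C.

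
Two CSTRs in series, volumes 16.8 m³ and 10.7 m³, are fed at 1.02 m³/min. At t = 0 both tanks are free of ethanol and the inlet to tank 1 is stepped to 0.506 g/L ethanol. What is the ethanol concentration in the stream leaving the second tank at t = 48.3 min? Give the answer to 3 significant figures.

0.441 g/L

Species balance on tank i: dCᵢ/dt = (Cᵢ₋₁ − Cᵢ)/τᵢ with τᵢ = Vᵢ/Q.
τ₁ = 16.8/1.02 = 16.471 min; τ₂ = 10.7/1.02 = 10.490 min.
Solving the cascade with C₁(0)=C₂(0)=0 gives C₂(t) = C_in[1 − (τ₁ e^(−t/τ₁) − τ₂ e^(−t/τ₂))/(τ₁ − τ₂)].
At t = 48.3: e^(−t/τ₁) = 0.053264, e^(−t/τ₂) = 0.010009.
C₂ = 0.506·[1 − (16.471·0.053264 − 10.490·0.010009)/(5.9804)] = 0.506·0.87086 = 0.44066 g/L.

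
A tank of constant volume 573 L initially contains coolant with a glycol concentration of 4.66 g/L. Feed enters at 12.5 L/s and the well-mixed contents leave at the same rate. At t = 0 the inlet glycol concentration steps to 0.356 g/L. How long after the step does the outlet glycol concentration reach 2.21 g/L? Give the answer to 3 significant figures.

38.6 s

Unsteady species balance (constant V, well mixed): V dC/dt = Q(C_in − C), so τ = V/Q = 45.840 s.
C(t) = C_in + (C₀ − C_in) e^(−t/τ). Set C = 2.21 and solve for t:
e^(−t/τ) = (C − C_in)/(C₀ − C_in) = (2.21 − 0.356)/(4.66 − 0.356) = 0.43076
t = −τ ln(…) = 45.840 × 0.84220 = 38.606 s.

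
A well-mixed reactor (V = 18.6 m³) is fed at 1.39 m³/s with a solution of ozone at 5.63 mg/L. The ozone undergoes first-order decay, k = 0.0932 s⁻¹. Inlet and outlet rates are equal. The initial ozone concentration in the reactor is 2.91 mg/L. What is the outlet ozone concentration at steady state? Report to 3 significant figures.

2.51 mg/L

Species balance: V dC/dt = Q C_in − Q C − k V C.
Steady state (dC/dt = 0): C_ss = Q C_in/(Q + kV) = C_in/(1 + kV/Q).
C_ss = 1.39·5.63/(1.39 + 0.0932·18.6) = 7.8257/3.1235 = 2.5054 mg/L.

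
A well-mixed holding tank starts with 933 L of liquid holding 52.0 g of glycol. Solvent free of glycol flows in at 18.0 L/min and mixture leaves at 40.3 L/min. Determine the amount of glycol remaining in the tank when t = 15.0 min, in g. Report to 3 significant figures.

Total volume: dV/dt = Q_in − Q_out = -22.300 L/min, so V(t) = 933 − 22.300 t and V(15.0) = 598.50 L.
Solute balance: dm/dt = 0 − Q_out C = −Q_out m/V(t).
dm/m = −Q_out dt/(V₀ − 22.300 t); integrating gives ln(m/m₀) = −(Q_out/(Q_in−Q_out)) ln(V/V₀).
m = m₀ (V₀/V)^(Q_out/(Q_in−Q_out)) = 52.0 × (933/598.50)^(-1.8072) = 23.310 g.

23.3 g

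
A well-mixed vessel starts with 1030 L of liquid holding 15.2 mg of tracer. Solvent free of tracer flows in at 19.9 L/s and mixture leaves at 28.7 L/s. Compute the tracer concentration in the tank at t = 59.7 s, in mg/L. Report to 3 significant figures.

0.00294 mg/L

Total volume: dV/dt = Q_in − Q_out = -8.8000 L/s, so V(t) = 1030 − 8.8000 t and V(59.7) = 504.64 L.
No tracer enters, so dm/dt = −Q_out · (m/V).
Separate: dm/m = −Q_out dt/V(t) ⇒ ln(m/m₀) = −(Q_out/(Q_in−Q_out)) ln(V/V₀).
m = m₀ (V₀/V)^(Q_out/(Q_in−Q_out)) = 15.2 × (1030/504.64)^(-3.2614) = 1.4835 mg.
C = m/V = 1.4835/504.64 = 0.0029397 mg/L.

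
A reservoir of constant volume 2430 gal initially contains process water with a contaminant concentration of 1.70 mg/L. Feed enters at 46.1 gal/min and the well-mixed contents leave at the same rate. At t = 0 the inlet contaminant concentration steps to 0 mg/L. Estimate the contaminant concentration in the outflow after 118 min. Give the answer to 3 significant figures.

0.181 mg/L

Transient balance on the dissolved component: V dC/dt = Q(C_in − C).
So dC/dt = (C_in − C)/τ with τ = V/Q = 2430/46.1 = 52.711 min.
Solution: C(t) = C_in + (C₀ − C_in) e^(−t/τ).
C(118) = 0 + (1.70 − 0)·e^(−118/52.711) = 0 + (1.7000)·0.10661 = 0.18123 mg/L.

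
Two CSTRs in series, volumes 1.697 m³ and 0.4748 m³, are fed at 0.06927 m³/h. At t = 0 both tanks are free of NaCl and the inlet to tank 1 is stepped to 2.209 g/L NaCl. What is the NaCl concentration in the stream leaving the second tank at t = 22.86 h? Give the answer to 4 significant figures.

1.033 g/L

Species balance on tank i: dCᵢ/dt = (Cᵢ₋₁ − Cᵢ)/τᵢ with τᵢ = Vᵢ/Q.
τ₁ = 1.697/0.06927 = 24.4983 h; τ₂ = 0.4748/0.06927 = 6.85434 h.
Tank 1: C₁ = C_in(1 − e^(−t/τ₁)). Tank 2 (τ₁ ≠ τ₂): C₂ = C_in[1 − (τ₁ e^(−t/τ₁) − τ₂ e^(−t/τ₂))/(τ₁ − τ₂)].
At t = 22.86: e^(−t/τ₁) = 0.393323, e^(−t/τ₂) = 0.0356105.
C₂ = 2.209·[1 − (24.4983·0.393323 − 6.85434·0.0356105)/(17.6440)] = 2.209·0.467713 = 1.03318 g/L.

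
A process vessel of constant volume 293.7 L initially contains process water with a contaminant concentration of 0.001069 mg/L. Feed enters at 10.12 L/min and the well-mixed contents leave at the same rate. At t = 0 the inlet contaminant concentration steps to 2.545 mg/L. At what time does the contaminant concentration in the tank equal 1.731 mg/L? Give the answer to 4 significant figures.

Mass balance on the solute (V constant): V dC/dt = Q(C_in − C), so τ = V/Q = 29.0217 min.
C(t) = C_in + (C₀ − C_in) e^(−t/τ). Set C = 1.731 and solve for t:
e^(−t/τ) = (C − C_in)/(C₀ − C_in) = (1.731 − 2.545)/(0.001069 − 2.545) = 0.319977
t = −τ ln(…) = 29.0217 × 1.13951 = 33.0704 min.

33.07 min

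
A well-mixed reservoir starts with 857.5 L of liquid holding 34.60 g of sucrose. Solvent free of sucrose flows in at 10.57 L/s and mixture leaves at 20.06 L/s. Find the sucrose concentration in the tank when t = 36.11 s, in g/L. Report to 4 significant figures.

Total volume: dV/dt = Q_in − Q_out = -9.49000 L/s, so V(t) = 857.5 − 9.49000 t and V(36.11) = 514.816 L.
Species balance (pure solvent in): dm/dt = −Q_out · m/V(t).
Separate: dm/m = −Q_out dt/V(t) ⇒ ln(m/m₀) = −(Q_out/(Q_in−Q_out)) ln(V/V₀).
m = m₀ (V₀/V)^(Q_out/(Q_in−Q_out)) = 34.60 × (857.5/514.816)^(-2.11380) = 11.7678 g.
C = m/V = 11.7678/514.816 = 0.0228583 g/L.

0.02286 g/L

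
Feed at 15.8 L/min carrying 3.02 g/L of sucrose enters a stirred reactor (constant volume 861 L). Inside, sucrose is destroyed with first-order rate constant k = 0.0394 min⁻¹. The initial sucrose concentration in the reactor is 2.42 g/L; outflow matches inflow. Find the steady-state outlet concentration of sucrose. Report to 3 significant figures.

Accumulation = in − out − consumed: V dC/dt = Q C_in − Q C − k V C.
Steady state (dC/dt = 0): C_ss = Q C_in/(Q + kV) = C_in/(1 + kV/Q).
C_ss = 15.8·3.02/(15.8 + 0.0394·861) = 47.716/49.723 = 0.95963 g/L.

0.960 g/L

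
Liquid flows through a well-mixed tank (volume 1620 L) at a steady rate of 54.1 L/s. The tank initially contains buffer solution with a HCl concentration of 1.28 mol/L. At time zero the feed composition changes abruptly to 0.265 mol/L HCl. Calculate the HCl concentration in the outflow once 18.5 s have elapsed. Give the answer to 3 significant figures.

Accumulation = in − out for the solute gives V dC/dt = Q(C_in − C).
So dC/dt = (C_in − C)/τ with τ = V/Q = 1620/54.1 = 29.945 s.
This is linear first-order; C(t) = C_in + (C₀ − C_in) e^(−t/τ).
C(18.5) = 0.265 + (1.28 − 0.265)·e^(−18.5/29.945) = 0.265 + (1.0150)·0.53912 = 0.81221 mol/L.

0.812 mol/L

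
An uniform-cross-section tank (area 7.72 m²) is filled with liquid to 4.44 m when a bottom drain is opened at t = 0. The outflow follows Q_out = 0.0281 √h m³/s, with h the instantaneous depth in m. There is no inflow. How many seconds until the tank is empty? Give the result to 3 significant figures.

A dh/dt = −Q_out = −0.0281 √h.
∫ h^(−1/2) dh = −(0.0281/A) ∫ dt, giving 2√h = 2√h₀ − (0.0281/A) t.
Set h = 0: 2√h₀ = (0.0281/A) t_empty ⇒ t_empty = 2A√h₀/0.0281.
t_empty = 2·7.72·√4.44/0.0281 = 15.440·2.1071/0.0281 = 1157.8 s.

1160 s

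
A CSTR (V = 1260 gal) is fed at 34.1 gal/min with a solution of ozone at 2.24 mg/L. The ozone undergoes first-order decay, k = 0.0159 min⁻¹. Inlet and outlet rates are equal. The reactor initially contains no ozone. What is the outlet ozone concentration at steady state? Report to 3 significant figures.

1.41 mg/L

Species balance: V dC/dt = Q C_in − Q C − k V C.
At steady state: 0 = Q C_in − (Q + kV) C_ss, so C_ss = Q C_in/(Q + kV).
C_ss = 34.1·2.24/(34.1 + 0.0159·1260) = 76.384/54.134 = 1.4110 mg/L.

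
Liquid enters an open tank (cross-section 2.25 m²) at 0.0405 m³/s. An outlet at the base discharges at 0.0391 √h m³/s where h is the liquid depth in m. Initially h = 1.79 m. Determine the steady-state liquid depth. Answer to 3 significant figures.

1.07 m

Level balance: A dh/dt = 0.0405 − 0.0391 √h. Setting dh/dt = 0:
Q_in = 0.0391 √h_ss ⇒ √h_ss = 0.0405/0.0391 = 1.0358.
h_ss = 1.0358² = 1.0729 m. (Since h₀ = 1.79 m > h_ss, the level will fall toward this value.)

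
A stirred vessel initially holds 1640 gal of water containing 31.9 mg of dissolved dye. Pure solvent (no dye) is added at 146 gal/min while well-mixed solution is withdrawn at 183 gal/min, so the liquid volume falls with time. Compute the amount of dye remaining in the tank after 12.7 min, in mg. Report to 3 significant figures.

Let m(t) be the amount of dye. Volume: V(t) = V₀ + (Q_in − Q_out) t = 1640 − 37.000 t; V(12.7) = 1170.1 gal.
Solute balance: dm/dt = 0 − Q_out C = −Q_out m/V(t).
dm/m = −Q_out dt/(V₀ − 37.000 t); integrating gives ln(m/m₀) = −(Q_out/(Q_in−Q_out)) ln(V/V₀).
m = m₀ (V₀/V)^(Q_out/(Q_in−Q_out)) = 31.9 × (1640/1170.1)^(-4.9459) = 6.0064 mg.

6.01 mg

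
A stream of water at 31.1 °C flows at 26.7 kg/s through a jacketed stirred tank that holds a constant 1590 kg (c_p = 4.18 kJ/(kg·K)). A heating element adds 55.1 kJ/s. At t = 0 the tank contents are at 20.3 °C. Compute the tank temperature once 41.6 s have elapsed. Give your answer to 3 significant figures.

26.0 °C

M c_p dT/dt = ṁ c_p (T_in − T) + Q̇.
τ = M/ṁ = 59.551 s; T_ss = T_in + Q̇/(ṁ c_p) = 31.1 + 55.1/(26.7·4.18) = 31.594 °C.
This is linear first-order; T(t) = T_ss + (T₀ − T_ss) e^(−t/τ).
T(41.6) = 31.594 + (-11.294)·e^(−41.6/59.551) = 31.594 + (-11.294)·0.49730 = 25.977 °C.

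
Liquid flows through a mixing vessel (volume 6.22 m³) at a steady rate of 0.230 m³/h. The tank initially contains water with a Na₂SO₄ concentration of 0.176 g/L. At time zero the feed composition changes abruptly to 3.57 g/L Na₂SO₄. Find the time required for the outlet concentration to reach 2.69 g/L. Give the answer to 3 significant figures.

36.5 h

Species balance: V dC/dt = Q(C_in − C) ⇒ τ = V/Q = 27.043 h.
C(t) = C_in + (C₀ − C_in) e^(−t/τ). Set C = 2.69 and solve for t:
e^(−t/τ) = (C − C_in)/(C₀ − C_in) = (2.69 − 3.57)/(0.176 − 3.57) = 0.25928
t = −τ ln(…) = 27.043 × 1.3498 = 36.504 h.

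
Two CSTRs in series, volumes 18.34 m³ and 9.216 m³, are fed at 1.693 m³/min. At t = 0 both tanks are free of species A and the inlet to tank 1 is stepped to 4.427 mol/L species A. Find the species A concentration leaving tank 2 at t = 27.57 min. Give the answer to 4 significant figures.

3.757 mol/L

Time constants: τᵢ = Vᵢ/Q for each well-mixed tank.
τ₁ = 18.34/1.693 = 10.8328 min; τ₂ = 9.216/1.693 = 5.44359 min.
Tank 1: C₁ = C_in(1 − e^(−t/τ₁)). Tank 2 (τ₁ ≠ τ₂): C₂ = C_in[1 − (τ₁ e^(−t/τ₁) − τ₂ e^(−t/τ₂))/(τ₁ − τ₂)].
At t = 27.57: e^(−t/τ₁) = 0.0784700, e^(−t/τ₂) = 0.00631599.
C₂ = 4.427·[1 − (10.8328·0.0784700 − 5.44359·0.00631599)/(5.38925)] = 4.427·0.848648 = 3.75697 mol/L.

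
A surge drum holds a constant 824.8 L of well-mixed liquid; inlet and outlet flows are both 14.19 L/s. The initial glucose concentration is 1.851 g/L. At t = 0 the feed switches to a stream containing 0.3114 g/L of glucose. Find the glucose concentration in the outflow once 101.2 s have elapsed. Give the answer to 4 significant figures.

0.5813 g/L

Accumulation = in − out for the solute gives V dC/dt = Q(C_in − C).
So dC/dt = (C_in − C)/τ with τ = V/Q = 824.8/14.19 = 58.1254 s.
This is linear first-order; C(t) = C_in + (C₀ − C_in) e^(−t/τ).
C(101.2) = 0.3114 + (1.851 − 0.3114)·e^(−101.2/58.1254) = 0.3114 + (1.53960)·0.175334 = 0.581344 g/L.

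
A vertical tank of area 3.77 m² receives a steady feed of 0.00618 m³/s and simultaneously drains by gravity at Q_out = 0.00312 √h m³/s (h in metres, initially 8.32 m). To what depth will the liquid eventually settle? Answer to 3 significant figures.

3.92 m

Volume balance on the tank: A dh/dt = Q_in − 0.00312 √h. At steady state dh/dt = 0:
Q_in = 0.00312 √h_ss ⇒ √h_ss = 0.00618/0.00312 = 1.9808.
h_ss = 1.9808² = 3.9234 m. (Since h₀ = 8.32 m > h_ss, the level will fall toward this value.)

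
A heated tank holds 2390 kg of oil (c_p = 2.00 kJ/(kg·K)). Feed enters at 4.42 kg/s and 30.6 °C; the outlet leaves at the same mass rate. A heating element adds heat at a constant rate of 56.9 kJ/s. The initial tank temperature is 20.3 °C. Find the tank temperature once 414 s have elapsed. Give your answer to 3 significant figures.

M c_p dT/dt = ṁ c_p (T_in − T) + Q̇.
τ = M/ṁ = 540.72 s; T_ss = T_in + Q̇/(ṁ c_p) = 30.6 + 56.9/(4.42·2.00) = 37.037 °C.
Solution: T(t) = T_ss + (T₀ − T_ss) e^(−t/τ).
T(414) = 37.037 + (-16.737)·e^(−414/540.72) = 37.037 + (-16.737)·0.46504 = 29.254 °C.

29.3 °C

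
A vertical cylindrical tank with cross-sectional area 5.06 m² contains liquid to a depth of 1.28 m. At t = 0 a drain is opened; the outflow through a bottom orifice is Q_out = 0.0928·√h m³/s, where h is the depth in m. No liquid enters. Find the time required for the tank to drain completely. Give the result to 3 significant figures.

123 s

Volume balance on the tank: A dh/dt = −0.0928 √h.
Separate and integrate: 2(√h − √h₀) = −(0.0928/A) t.
Tank is empty when √h = 0: t_empty = 2A√h₀/0.0928.
t_empty = 2·5.06·√1.28/0.0928 = 10.120·1.1314/0.0928 = 123.38 s.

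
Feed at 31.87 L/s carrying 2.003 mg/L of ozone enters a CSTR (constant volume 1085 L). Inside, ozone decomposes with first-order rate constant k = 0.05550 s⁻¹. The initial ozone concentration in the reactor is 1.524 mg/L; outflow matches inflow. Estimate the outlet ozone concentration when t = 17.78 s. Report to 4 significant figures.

V dC/dt = Q(C_in − C) − k V C.
dC/dt = (Q/V) C_in − (Q/V + k) C; effective rate a = Q/V + k = 0.0293733 + 0.05550 = 0.0848733 s⁻¹.
C_ss = Q C_in/(Q + kV) = 0.693206 mg/L; C(t) = C_ss + (C₀ − C_ss) e^(−a t).
C(17.78) = 0.693206 + (0.830794)·e^(−0.0848733·17.78) = 0.693206 + (0.830794)·0.221121 = 0.876912 mg/L.

0.8769 mg/L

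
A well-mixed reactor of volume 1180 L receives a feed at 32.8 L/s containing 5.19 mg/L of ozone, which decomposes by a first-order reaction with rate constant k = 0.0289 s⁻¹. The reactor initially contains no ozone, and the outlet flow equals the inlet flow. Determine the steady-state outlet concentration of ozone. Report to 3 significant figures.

V dC/dt = Q(C_in − C) − k V C.
Steady state (dC/dt = 0): C_ss = Q C_in/(Q + kV) = C_in/(1 + kV/Q).
C_ss = 32.8·5.19/(32.8 + 0.0289·1180) = 170.23/66.902 = 2.5445 mg/L.

2.54 mg/L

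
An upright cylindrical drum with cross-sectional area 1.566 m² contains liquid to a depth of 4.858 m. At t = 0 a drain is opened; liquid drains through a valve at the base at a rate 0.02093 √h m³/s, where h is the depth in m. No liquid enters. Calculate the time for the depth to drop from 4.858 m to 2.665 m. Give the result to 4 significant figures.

A dh/dt = −Q_out = −0.02093 √h.
This is separable: 2 d(√h)/dt = −0.02093/A, so √h = √h₀ − (0.02093/(2A)) t.
t = 2A(√h₀ − √h)/0.02093 = 2·1.566·(√4.858 − √2.665)/0.02093
  = 3.13200 × (2.20409 − 1.63248) / 0.02093 = 85.5358 s.

85.54 s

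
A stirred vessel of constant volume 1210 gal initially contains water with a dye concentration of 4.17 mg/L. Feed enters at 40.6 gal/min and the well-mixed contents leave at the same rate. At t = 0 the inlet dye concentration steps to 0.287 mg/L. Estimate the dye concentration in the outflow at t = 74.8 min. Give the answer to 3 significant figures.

Species balance on the tank: V dC/dt = Q(C_in − C).
Rewrite as dC/dt + C/τ = C_in/τ, τ = V/Q = 29.803 min.
This is linear first-order; C(t) = C_in + (C₀ − C_in) e^(−t/τ).
C(74.8) = 0.287 + (4.17 − 0.287)·e^(−74.8/29.803) = 0.287 + (3.8830)·0.081283 = 0.60262 mg/L.

0.603 mg/L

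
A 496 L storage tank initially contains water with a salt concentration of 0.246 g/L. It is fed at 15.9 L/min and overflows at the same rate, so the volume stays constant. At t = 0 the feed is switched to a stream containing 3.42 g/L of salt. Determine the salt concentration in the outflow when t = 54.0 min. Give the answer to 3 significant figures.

2.86 g/L

Species balance on the tank: V dC/dt = Q(C_in − C).
Time constant τ = V/Q = 496/15.9 = 31.195 min.
C approaches C_in exponentially: C(t) = C_in + (C₀ − C_in) e^(−t/τ).
C(54.0) = 3.42 + (0.246 − 3.42)·e^(−54.0/31.195) = 3.42 + (-3.1740)·0.17710 = 2.8579 g/L.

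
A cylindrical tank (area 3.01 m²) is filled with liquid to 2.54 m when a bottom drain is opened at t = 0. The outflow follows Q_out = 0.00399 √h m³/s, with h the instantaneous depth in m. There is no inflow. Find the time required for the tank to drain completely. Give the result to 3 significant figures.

With no inflow, A dh/dt = −0.00399 √h.
This is separable: 2 d(√h)/dt = −0.00399/A, so √h = √h₀ − (0.00399/(2A)) t.
Set h = 0: 2√h₀ = (0.00399/A) t_empty ⇒ t_empty = 2A√h₀/0.00399.
t_empty = 2·3.01·√2.54/0.00399 = 6.0200·1.5937/0.00399 = 2404.6 s.

2400 s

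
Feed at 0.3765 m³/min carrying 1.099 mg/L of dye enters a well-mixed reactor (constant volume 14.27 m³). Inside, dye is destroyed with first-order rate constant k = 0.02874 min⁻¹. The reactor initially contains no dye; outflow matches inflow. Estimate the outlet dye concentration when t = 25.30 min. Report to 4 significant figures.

V dC/dt = Q(C_in − C) − k V C.
This is linear with rate a = Q/V + k = 0.0551240 min⁻¹.
C_ss = Q C_in/(Q + kV) = 0.526015 mg/L; C(t) = C_ss + (C₀ − C_ss) e^(−a t).
C(25.30) = 0.526015 + (-0.526015)·e^(−0.0551240·25.30) = 0.526015 + (-0.526015)·0.247923 = 0.395604 mg/L.

0.3956 mg/L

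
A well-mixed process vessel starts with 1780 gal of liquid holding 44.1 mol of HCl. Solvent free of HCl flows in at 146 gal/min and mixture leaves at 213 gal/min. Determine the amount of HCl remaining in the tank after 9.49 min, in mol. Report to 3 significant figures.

10.8 mol

Let m(t) be the amount of HCl. Volume: V(t) = V₀ + (Q_in − Q_out) t = 1780 − 67.000 t; V(9.49) = 1144.2 gal.
Species balance (pure solvent in): dm/dt = −Q_out · m/V(t).
dm/m = −Q_out dt/(V₀ − 67.000 t); integrating gives ln(m/m₀) = −(Q_out/(Q_in−Q_out)) ln(V/V₀).
m = m₀ (V₀/V)^(Q_out/(Q_in−Q_out)) = 44.1 × (1780/1144.2)^(-3.1791) = 10.821 mol.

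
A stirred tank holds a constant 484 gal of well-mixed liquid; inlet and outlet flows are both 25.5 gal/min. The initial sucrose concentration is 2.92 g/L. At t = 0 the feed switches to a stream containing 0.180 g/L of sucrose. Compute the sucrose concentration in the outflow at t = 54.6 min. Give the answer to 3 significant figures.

Mass balance on the solute (V constant): V dC/dt = Q(C_in − C).
So dC/dt = (C_in − C)/τ with τ = V/Q = 484/25.5 = 18.980 min.
Integrating: C(t) = C_in + (C₀ − C_in) e^(−t/τ).
C(54.6) = 0.180 + (2.92 − 0.180)·e^(−54.6/18.980) = 0.180 + (2.7400)·0.056323 = 0.33432 g/L.

0.334 g/L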